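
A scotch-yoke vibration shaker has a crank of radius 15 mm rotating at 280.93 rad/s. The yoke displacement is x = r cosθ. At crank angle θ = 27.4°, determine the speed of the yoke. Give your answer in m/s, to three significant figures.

1.94

ω = 280.9 rad/s
x = r cosθ ⇒ ẋ = −rω sinθ.
|v| = rω|sinθ| = 0.015·280.9·|sin 27.4°| = 1.9393 m/s.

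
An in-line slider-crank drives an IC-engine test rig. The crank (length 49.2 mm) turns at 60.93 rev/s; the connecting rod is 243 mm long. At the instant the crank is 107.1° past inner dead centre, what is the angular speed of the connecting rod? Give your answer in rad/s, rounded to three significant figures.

23.2

ω = 382.8 rad/s (converted from 60.93 rev/s).
The rod makes angle φ with the slider axis where L sinφ = r sinθ; differentiating, L cosφ·φ̇ = r ω cosθ.
L cosφ = √(L² − r² sin²θ) = 0.23841 m.
|ω_rod| = r ω |cosθ| / √(L² − r² sin²θ) = 0.0492·382.8·0.29404/0.23841 = 23.231 rad/s.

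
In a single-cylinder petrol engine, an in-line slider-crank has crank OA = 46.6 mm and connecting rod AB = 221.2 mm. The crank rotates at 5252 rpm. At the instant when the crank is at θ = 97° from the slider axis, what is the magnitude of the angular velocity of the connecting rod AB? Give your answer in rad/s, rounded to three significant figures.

ω = 550 rad/s (converted from 5252 rpm).
The rod makes angle φ with the slider axis where L sinφ = r sinθ; differentiating, L cosφ·φ̇ = r ω cosθ.
L cosφ = √(L² − r² sin²θ) = 0.21631 m.
|ω_rod| = r ω |cosθ| / √(L² − r² sin²θ) = 0.0466·550·0.12187/0.21631 = 14.44 rad/s.

14.4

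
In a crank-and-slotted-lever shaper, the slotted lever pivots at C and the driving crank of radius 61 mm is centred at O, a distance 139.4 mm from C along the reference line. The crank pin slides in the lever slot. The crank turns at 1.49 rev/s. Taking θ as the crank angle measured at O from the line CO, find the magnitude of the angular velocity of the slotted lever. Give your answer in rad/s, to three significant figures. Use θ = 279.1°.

1.84

ω = 9.362 rad/s (from 1.49 rev/s).
Crank pin A relative to C: A = (d + r cosθ, r sinθ); lever angle φ = atan2(r sinθ, d + r cosθ).
Differentiating tanφ: φ̇ = rω(d cosθ + r)/(d² + r² + 2dr cosθ).
d² + r² + 2dr cosθ = |CA|² = 0.0258431 m²;  d cosθ + r = +0.083047 m.
|ω_lever| = |0.061·9.362·+0.083047| / 0.0258431 = 1.8352 rad/s.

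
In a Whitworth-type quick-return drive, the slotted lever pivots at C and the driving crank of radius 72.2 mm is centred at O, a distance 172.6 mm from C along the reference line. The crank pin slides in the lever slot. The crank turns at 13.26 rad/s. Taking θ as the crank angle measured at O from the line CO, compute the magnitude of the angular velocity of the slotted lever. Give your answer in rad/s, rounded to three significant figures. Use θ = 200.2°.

7.40

ω = 13.26 rad/s
Crank pin A relative to C: A = (d + r cosθ, r sinθ); lever angle φ = atan2(r sinθ, d + r cosθ).
Differentiating tanφ: φ̇ = rω(d cosθ + r)/(d² + r² + 2dr cosθ).
d² + r² + 2dr cosθ = |CA|² = 0.0116131 m²;  d cosθ + r = -0.089784 m.
|ω_lever| = |0.0722·13.26·-0.089784| / 0.0116131 = 7.4017 rad/s.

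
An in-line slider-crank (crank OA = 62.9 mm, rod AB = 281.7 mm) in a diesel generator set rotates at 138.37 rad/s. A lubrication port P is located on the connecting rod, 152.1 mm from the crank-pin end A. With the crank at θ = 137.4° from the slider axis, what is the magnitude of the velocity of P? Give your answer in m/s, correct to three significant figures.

6.12

ω = 138.4 rad/s.  Crank-pin speed |V_A| = rω = 8.7035 m/s, perpendicular to OA.
Rod angle: sinφ = −(r/L) sinθ ⇒ φ = -8.693°; ω_rod = −rω cosθ/√(L²−r²sin²θ) = +23.007 rad/s.
V_P = V_A + ω_rod × AP, with AP = 0.1521 m along the rod.
Components: V_Px = −rω sinθ − a·ω_rod·sinφ = -5.3623 m/s;  V_Py = rω cosθ + a·ω_rod·cosφ = -2.9474 m/s.
|V_P| = √(V_Px² + V_Py²) = 6.119 m/s.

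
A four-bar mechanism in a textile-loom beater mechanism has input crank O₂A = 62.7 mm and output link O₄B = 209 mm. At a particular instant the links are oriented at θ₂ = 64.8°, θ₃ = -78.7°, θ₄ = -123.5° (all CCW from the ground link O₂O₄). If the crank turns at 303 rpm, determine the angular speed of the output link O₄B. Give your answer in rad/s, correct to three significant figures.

8.04

ω₂ = 31.73 rad/s (from 303 rpm).
Differentiating the loop-closure r₂e^{iθ₂}+r₃e^{iθ₃}=r₁+r₄e^{iθ₄} gives r₂ω₂e^{iθ₂}+r₃ω₃e^{iθ₃}=r₄ω₄e^{iθ₄}.
Eliminating the other unknown: ω₄ = r₂ω₂ sin(θ₂−θ₃) / [r₄ sin(θ₄−θ₃)].
Numerator sine = +0.59482; denominator sine = -0.70463.
Result = 0.0627·31.73·(+0.59482) / (0.209·(-0.70463)) = -8.0356 rad/s; magnitude 8.0356 rad/s.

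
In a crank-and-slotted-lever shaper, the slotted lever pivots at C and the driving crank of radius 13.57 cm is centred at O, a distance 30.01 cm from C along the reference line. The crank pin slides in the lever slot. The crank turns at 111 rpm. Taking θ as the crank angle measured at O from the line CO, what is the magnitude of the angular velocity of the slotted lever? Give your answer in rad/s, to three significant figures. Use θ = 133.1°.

ω = 11.62 rad/s (from 111 rpm).
Crank pin A relative to C: A = (d + r cosθ, r sinθ); lever angle φ = atan2(r sinθ, d + r cosθ).
Differentiating tanφ: φ̇ = rω(d cosθ + r)/(d² + r² + 2dr cosθ).
d² + r² + 2dr cosθ = |CA|² = 0.0528238 m²;  d cosθ + r = -0.06935 m.
|ω_lever| = |0.1357·11.62·-0.06935| / 0.0528238 = 2.0709 rad/s.

2.07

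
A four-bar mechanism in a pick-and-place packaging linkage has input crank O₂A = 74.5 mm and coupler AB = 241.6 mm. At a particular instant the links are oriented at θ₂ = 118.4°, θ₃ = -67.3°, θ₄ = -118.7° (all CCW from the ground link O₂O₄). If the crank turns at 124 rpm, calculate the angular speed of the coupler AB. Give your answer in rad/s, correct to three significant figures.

ω₂ = 12.99 rad/s (from 124 rpm).
Differentiating the loop-closure r₂e^{iθ₂}+r₃e^{iθ₃}=r₁+r₄e^{iθ₄} gives r₂ω₂e^{iθ₂}+r₃ω₃e^{iθ₃}=r₄ω₄e^{iθ₄}.
Eliminating the other unknown: ω₃ = r₂ω₂ sin(θ₄−θ₂) / [r₃ sin(θ₃−θ₄)].
Numerator sine = +0.83962; denominator sine = +0.78152.
Result = 0.0745·12.99·(+0.83962) / (0.2416·(+0.78152)) = +4.3018 rad/s; magnitude 4.3018 rad/s.

4.30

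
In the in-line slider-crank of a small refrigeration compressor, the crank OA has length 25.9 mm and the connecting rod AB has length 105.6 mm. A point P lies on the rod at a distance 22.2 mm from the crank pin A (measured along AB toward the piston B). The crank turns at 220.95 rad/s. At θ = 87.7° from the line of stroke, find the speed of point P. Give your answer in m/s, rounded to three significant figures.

5.73

ω = 220.9 rad/s.  Crank-pin speed |V_A| = rω = 5.7226 m/s, perpendicular to OA.
Rod angle: sinφ = −(r/L) sinθ ⇒ φ = -14.186°; ω_rod = −rω cosθ/√(L²−r²sin²θ) = -2.2432 rad/s.
V_P = V_A + ω_rod × AP, with AP = 0.0222 m along the rod.
Components: V_Px = −rω sinθ − a·ω_rod·sinφ = -5.7302 m/s;  V_Py = rω cosθ + a·ω_rod·cosφ = +0.18138 m/s.
|V_P| = √(V_Px² + V_Py²) = 5.7331 m/s.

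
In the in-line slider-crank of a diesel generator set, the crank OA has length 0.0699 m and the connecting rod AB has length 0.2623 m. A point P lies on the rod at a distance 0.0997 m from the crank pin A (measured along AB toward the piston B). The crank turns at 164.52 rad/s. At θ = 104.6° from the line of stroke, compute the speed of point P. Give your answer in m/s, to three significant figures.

ω = 164.5 rad/s.  Crank-pin speed |V_A| = rω = 11.5 m/s, perpendicular to OA.
Rod angle: sinφ = −(r/L) sinθ ⇒ φ = -14.945°; ω_rod = −rω cosθ/√(L²−r²sin²θ) = +11.438 rad/s.
V_P = V_A + ω_rod × AP, with AP = 0.0997 m along the rod.
Components: V_Px = −rω sinθ − a·ω_rod·sinφ = -10.835 m/s;  V_Py = rω cosθ + a·ω_rod·cosφ = -1.797 m/s.
|V_P| = √(V_Px² + V_Py²) = 10.983 m/s.

11.0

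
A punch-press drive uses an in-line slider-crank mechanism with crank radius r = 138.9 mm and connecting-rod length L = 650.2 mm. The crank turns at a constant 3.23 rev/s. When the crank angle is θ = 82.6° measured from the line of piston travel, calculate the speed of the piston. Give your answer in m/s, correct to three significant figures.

ω = 2π·3.23 = 20.29 rad/s
For an in-line slider-crank, x = r cosθ + √(L² − r² sin²θ), so v = −rω sinθ·[1 + r cosθ/√(L² − r² sin²θ)].
With r = 0.1389 m, L = 0.6502 m, θ = 82.6°: √(L² − r² sin²θ) = 0.63544 m.
v = −0.1389·20.29·0.99167·[1 + 0.1389·0.12880/0.63544] = -2.8742 m/s.
|v| = 2.8742 m/s.

2.87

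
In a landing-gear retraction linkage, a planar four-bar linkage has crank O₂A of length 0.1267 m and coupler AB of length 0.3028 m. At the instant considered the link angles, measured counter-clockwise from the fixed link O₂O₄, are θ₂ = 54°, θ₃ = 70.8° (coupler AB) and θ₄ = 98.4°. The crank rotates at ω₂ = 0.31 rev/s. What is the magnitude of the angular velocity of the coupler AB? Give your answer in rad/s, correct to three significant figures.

ω₂ = 1.948 rad/s (from 0.31 rev/s).
Differentiating the loop-closure r₂e^{iθ₂}+r₃e^{iθ₃}=r₁+r₄e^{iθ₄} gives r₂ω₂e^{iθ₂}+r₃ω₃e^{iθ₃}=r₄ω₄e^{iθ₄}.
Eliminating the other unknown: ω₃ = r₂ω₂ sin(θ₄−θ₂) / [r₃ sin(θ₃−θ₄)].
Numerator sine = +0.69966; denominator sine = -0.46330.
Result = 0.1267·1.948·(+0.69966) / (0.3028·(-0.46330)) = -1.2308 rad/s; magnitude 1.2308 rad/s.

1.23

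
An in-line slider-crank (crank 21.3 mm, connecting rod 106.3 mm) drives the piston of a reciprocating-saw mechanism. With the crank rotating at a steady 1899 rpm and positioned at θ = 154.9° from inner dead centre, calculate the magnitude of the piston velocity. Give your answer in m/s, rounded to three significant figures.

1.47

ω = 2π·1899/60 = 198.9 rad/s
For an in-line slider-crank, x = r cosθ + √(L² − r² sin²θ), so v = −rω sinθ·[1 + r cosθ/√(L² − r² sin²θ)].
With r = 0.0213 m, L = 0.1063 m, θ = 154.9°: √(L² − r² sin²θ) = 0.10592 m.
v = −0.0213·198.9·0.42420·[1 + 0.0213·-0.90557/0.10592] = -1.4696 m/s.
|v| = 1.4696 m/s.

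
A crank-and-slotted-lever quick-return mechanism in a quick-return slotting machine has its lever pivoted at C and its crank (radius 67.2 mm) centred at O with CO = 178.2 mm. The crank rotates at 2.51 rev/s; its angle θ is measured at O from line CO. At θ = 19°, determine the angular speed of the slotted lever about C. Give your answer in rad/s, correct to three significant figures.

4.24

ω = 15.77 rad/s (from 2.51 rev/s).
Crank pin A relative to C: A = (d + r cosθ, r sinθ); lever angle φ = atan2(r sinθ, d + r cosθ).
Differentiating tanφ: φ̇ = rω(d cosθ + r)/(d² + r² + 2dr cosθ).
d² + r² + 2dr cosθ = |CA|² = 0.0589163 m²;  d cosθ + r = +0.23569 m.
|ω_lever| = |0.0672·15.77·+0.23569| / 0.0589163 = 4.2397 rad/s.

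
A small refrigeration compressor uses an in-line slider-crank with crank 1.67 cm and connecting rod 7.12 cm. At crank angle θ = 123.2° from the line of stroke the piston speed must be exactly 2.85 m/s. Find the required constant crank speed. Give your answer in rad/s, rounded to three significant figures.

235

For an in-line slider-crank, |v_piston| = rω|sinθ|·[1 + r cosθ/√(L² − r² sin²θ)].
With r = 0.0167 m, L = 0.0712 m, θ = 123.2°: the bracketed kinematic factor |dx/dθ| = 0.012144 m.
ω = v/|dx/dθ| = 2.85/0.012144 = 234.69 rad/s.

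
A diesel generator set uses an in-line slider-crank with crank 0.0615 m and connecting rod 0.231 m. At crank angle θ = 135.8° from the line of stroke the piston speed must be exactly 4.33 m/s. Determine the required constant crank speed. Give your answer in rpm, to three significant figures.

1200

For an in-line slider-crank, |v_piston| = rω|sinθ|·[1 + r cosθ/√(L² − r² sin²θ)].
With r = 0.0615 m, L = 0.231 m, θ = 135.8°: the bracketed kinematic factor |dx/dθ| = 0.034547 m.
ω = v/|dx/dθ| = 4.33/0.034547 = 125.33 rad/s.
N = 60ω/(2π) = 1196.9 rpm.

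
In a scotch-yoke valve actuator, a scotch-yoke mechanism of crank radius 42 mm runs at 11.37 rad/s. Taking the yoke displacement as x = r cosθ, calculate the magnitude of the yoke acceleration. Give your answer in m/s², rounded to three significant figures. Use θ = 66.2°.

ω = 11.37 rad/s
x = r cosθ ⇒ ẍ = −rω² cosθ (ω constant).
|a| = rω²|cosθ| = 0.042·(11.37)²·|cos 66.2°| = 2.1911 m/s².

2.19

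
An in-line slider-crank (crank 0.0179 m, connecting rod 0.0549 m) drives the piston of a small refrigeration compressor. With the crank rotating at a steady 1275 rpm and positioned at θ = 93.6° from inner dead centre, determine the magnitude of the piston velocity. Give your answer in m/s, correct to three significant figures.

ω = 2π·1275/60 = 133.5 rad/s
For an in-line slider-crank, x = r cosθ + √(L² − r² sin²θ), so v = −rω sinθ·[1 + r cosθ/√(L² − r² sin²θ)].
With r = 0.0179 m, L = 0.0549 m, θ = 93.6°: √(L² − r² sin²θ) = 0.051912 m.
v = −0.0179·133.5·0.99803·[1 + 0.0179·-0.06279/0.051912] = -2.3336 m/s.
|v| = 2.3336 m/s.

2.33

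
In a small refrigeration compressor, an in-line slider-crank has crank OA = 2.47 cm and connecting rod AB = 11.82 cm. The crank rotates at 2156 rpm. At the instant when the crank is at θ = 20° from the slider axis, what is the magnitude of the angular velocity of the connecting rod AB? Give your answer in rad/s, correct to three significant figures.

44.4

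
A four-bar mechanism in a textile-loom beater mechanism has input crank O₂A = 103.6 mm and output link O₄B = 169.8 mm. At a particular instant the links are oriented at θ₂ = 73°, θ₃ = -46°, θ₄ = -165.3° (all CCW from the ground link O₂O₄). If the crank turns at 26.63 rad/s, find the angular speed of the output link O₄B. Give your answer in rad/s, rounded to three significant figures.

16.3

ω₂ = 26.63 rad/s
Differentiating the loop-closure r₂e^{iθ₂}+r₃e^{iθ₃}=r₁+r₄e^{iθ₄} gives r₂ω₂e^{iθ₂}+r₃ω₃e^{iθ₃}=r₄ω₄e^{iθ₄}.
Eliminating the other unknown: ω₄ = r₂ω₂ sin(θ₂−θ₃) / [r₄ sin(θ₄−θ₃)].
Numerator sine = +0.87462; denominator sine = -0.87207.
Result = 0.1036·26.63·(+0.87462) / (0.1698·(-0.87207)) = -16.295 rad/s; magnitude 16.295 rad/s.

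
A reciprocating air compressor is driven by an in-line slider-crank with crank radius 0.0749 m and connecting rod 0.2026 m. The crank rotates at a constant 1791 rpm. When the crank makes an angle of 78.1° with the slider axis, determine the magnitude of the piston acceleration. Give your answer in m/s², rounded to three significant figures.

ω = 2π·1791/60 = 187.6 rad/s
x(θ) = r cosθ + √(L² − r² sin²θ); with ω constant, a = ω²·d²x/dθ².
d²x/dθ² = −r cosθ − r²(cos2θ)/√u − r⁴ sin²2θ/(4u^{3/2}),  u = L² − r² sin²θ = 0.0356753 m².
Substituting r = 0.0749 m, L = 0.2026 m, θ = 78.1°: d²x/dθ² = +0.011541 m.
a = ω²·d²x/dθ² = (187.6)²·(+0.011541) = +405.97 m/s²;  |a| = 405.97 m/s².

406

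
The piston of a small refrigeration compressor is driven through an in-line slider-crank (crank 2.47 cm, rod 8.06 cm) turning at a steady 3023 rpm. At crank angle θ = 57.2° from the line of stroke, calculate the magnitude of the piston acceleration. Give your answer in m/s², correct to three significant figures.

1030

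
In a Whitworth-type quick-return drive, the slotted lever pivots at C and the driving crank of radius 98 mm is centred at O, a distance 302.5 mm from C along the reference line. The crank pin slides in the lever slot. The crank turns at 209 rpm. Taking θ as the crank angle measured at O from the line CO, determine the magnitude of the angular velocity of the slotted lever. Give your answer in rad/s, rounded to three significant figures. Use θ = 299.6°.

4.07

ω = 21.89 rad/s (from 209 rpm).
Crank pin A relative to C: A = (d + r cosθ, r sinθ); lever angle φ = atan2(r sinθ, d + r cosθ).
Differentiating tanφ: φ̇ = rω(d cosθ + r)/(d² + r² + 2dr cosθ).
d² + r² + 2dr cosθ = |CA|² = 0.130396 m²;  d cosθ + r = +0.24742 m.
|ω_lever| = |0.098·21.89·+0.24742| / 0.130396 = 4.0697 rad/s.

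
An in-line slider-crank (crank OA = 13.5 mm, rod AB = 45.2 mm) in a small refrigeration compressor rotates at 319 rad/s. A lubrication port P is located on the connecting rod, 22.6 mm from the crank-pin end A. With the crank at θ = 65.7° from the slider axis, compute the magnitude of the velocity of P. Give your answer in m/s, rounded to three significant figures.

4.27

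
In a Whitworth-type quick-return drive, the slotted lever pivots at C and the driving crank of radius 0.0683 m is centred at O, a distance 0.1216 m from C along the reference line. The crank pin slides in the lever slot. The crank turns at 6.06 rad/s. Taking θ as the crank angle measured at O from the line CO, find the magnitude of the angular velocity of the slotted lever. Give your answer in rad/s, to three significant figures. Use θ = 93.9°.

1.36

ω = 6.06 rad/s
Crank pin A relative to C: A = (d + r cosθ, r sinθ); lever angle φ = atan2(r sinθ, d + r cosθ).
Differentiating tanφ: φ̇ = rω(d cosθ + r)/(d² + r² + 2dr cosθ).
d² + r² + 2dr cosθ = |CA|² = 0.0183217 m²;  d cosθ + r = +0.060029 m.
|ω_lever| = |0.0683·6.06·+0.060029| / 0.0183217 = 1.3561 rad/s.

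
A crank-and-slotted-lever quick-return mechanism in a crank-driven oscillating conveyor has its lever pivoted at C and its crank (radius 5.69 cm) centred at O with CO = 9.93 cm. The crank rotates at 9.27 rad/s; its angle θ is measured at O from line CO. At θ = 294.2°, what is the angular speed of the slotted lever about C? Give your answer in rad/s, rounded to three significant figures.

ω = 9.27 rad/s
Crank pin A relative to C: A = (d + r cosθ, r sinθ); lever angle φ = atan2(r sinθ, d + r cosθ).
Differentiating tanφ: φ̇ = rω(d cosθ + r)/(d² + r² + 2dr cosθ).
d² + r² + 2dr cosθ = |CA|² = 0.0177304 m²;  d cosθ + r = +0.097605 m.
|ω_lever| = |0.0569·9.27·+0.097605| / 0.0177304 = 2.9037 rad/s.

2.90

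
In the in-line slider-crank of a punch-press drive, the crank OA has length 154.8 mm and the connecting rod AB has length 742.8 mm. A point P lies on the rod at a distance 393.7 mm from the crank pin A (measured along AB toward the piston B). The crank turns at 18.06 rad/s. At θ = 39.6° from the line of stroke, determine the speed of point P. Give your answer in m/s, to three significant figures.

ω = 18.06 rad/s.  Crank-pin speed |V_A| = rω = 2.7957 m/s, perpendicular to OA.
Rod angle: sinφ = −(r/L) sinθ ⇒ φ = -7.634°; ω_rod = −rω cosθ/√(L²−r²sin²θ) = -2.9259 rad/s.
V_P = V_A + ω_rod × AP, with AP = 0.3937 m along the rod.
Components: V_Px = −rω sinθ − a·ω_rod·sinφ = -1.9351 m/s;  V_Py = rω cosθ + a·ω_rod·cosφ = +1.0124 m/s.
|V_P| = √(V_Px² + V_Py²) = 2.1839 m/s.

2.18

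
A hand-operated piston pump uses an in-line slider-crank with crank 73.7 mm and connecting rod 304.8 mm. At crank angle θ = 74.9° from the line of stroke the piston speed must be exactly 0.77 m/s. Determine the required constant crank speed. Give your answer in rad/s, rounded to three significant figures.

For an in-line slider-crank, |v_piston| = rω|sinθ|·[1 + r cosθ/√(L² − r² sin²θ)].
With r = 0.0737 m, L = 0.3048 m, θ = 74.9°: the bracketed kinematic factor |dx/dθ| = 0.075765 m.
ω = v/|dx/dθ| = 0.77/0.075765 = 10.163 rad/s.

10.2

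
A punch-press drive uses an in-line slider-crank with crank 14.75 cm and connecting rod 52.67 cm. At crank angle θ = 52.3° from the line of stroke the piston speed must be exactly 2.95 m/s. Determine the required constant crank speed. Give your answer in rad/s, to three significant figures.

For an in-line slider-crank, |v_piston| = rω|sinθ|·[1 + r cosθ/√(L² − r² sin²θ)].
With r = 0.1475 m, L = 0.5267 m, θ = 52.3°: the bracketed kinematic factor |dx/dθ| = 0.1372 m.
ω = v/|dx/dθ| = 2.95/0.1372 = 21.501 rad/s.

21.5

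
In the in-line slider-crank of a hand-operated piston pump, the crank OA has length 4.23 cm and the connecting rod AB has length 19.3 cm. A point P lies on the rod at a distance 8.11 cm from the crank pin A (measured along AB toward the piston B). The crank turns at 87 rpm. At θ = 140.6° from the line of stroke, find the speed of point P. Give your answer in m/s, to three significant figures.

ω = 9.111 rad/s.  Crank-pin speed |V_A| = rω = 0.38538 m/s, perpendicular to OA.
Rod angle: sinφ = −(r/L) sinθ ⇒ φ = -7.997°; ω_rod = −rω cosθ/√(L²−r²sin²θ) = +1.5581 rad/s.
V_P = V_A + ω_rod × AP, with AP = 0.0811 m along the rod.
Components: V_Px = −rω sinθ − a·ω_rod·sinφ = -0.22703 m/s;  V_Py = rω cosθ + a·ω_rod·cosφ = -0.17266 m/s.
|V_P| = √(V_Px² + V_Py²) = 0.28523 m/s.

0.285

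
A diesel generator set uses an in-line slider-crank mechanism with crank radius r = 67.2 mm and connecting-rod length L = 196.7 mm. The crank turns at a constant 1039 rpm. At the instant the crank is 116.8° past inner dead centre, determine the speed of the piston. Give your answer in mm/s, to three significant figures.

5470

ω = 2π·1039/60 = 108.8 rad/s
For an in-line slider-crank, x = r cosθ + √(L² − r² sin²θ), so v = −rω sinθ·[1 + r cosθ/√(L² − r² sin²θ)].
With r = 0.0672 m, L = 0.1967 m, θ = 116.8°: √(L² − r² sin²θ) = 0.18733 m.
v = −0.0672·108.8·0.89259·[1 + 0.0672·-0.45088/0.18733] = -5.4707 m/s.
|v| = 5.4707 m/s = 5470.7 mm/s.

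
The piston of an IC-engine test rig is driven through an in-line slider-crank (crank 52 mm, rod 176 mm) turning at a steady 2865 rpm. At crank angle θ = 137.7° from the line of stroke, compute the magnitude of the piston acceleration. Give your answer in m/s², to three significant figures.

3300

ω = 2π·2865/60 = 300 rad/s
x(θ) = r cosθ + √(L² − r² sin²θ); with ω constant, a = ω²·d²x/dθ².
d²x/dθ² = −r cosθ − r²(cos2θ)/√u − r⁴ sin²2θ/(4u^{3/2}),  u = L² − r² sin²θ = 0.0297512 m².
Substituting r = 0.052 m, L = 0.176 m, θ = 137.7°: d²x/dθ² = +0.036632 m.
a = ω²·d²x/dθ² = (300)²·(+0.036632) = +3297.4 m/s²;  |a| = 3297.4 m/s².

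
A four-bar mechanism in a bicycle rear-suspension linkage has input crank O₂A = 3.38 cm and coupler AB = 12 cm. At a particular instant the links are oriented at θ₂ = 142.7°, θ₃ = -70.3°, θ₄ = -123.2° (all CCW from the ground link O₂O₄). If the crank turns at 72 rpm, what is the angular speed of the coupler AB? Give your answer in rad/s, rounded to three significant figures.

ω₂ = 7.54 rad/s (from 72 rpm).
Differentiating the loop-closure r₂e^{iθ₂}+r₃e^{iθ₃}=r₁+r₄e^{iθ₄} gives r₂ω₂e^{iθ₂}+r₃ω₃e^{iθ₃}=r₄ω₄e^{iθ₄}.
Eliminating the other unknown: ω₃ = r₂ω₂ sin(θ₄−θ₂) / [r₃ sin(θ₃−θ₄)].
Numerator sine = +0.99744; denominator sine = +0.79758.
Result = 0.0338·7.54·(+0.99744) / (0.12·(+0.79758)) = +2.6559 rad/s; magnitude 2.6559 rad/s.

2.66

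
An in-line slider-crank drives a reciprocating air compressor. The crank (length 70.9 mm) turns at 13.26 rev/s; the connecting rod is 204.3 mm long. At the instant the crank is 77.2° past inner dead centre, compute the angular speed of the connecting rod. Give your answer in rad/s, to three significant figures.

ω = 83.32 rad/s (converted from 13.26 rev/s).
The rod makes angle φ with the slider axis where L sinφ = r sinθ; differentiating, L cosφ·φ̇ = r ω cosθ.
L cosφ = √(L² − r² sin²θ) = 0.19225 m.
|ω_rod| = r ω |cosθ| / √(L² − r² sin²θ) = 0.0709·83.32·0.22155/0.19225 = 6.8074 rad/s.

6.81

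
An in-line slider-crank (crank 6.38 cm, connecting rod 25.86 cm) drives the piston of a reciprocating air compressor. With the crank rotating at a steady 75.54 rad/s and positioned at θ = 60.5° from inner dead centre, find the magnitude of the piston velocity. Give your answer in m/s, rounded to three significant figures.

ω = 75.54 rad/s
For an in-line slider-crank, x = r cosθ + √(L² − r² sin²θ), so v = −rω sinθ·[1 + r cosθ/√(L² − r² sin²θ)].
With r = 0.0638 m, L = 0.2586 m, θ = 60.5°: √(L² − r² sin²θ) = 0.25257 m.
v = −0.0638·75.54·0.87036·[1 + 0.0638·0.49242/0.25257] = -4.7164 m/s.
|v| = 4.7164 m/s.

4.72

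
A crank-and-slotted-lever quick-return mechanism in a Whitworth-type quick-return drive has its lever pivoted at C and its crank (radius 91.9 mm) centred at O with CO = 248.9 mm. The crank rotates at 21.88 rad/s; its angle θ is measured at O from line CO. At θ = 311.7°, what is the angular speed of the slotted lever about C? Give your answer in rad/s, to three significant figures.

5.13

ω = 21.88 rad/s
Crank pin A relative to C: A = (d + r cosθ, r sinθ); lever angle φ = atan2(r sinθ, d + r cosθ).
Differentiating tanφ: φ̇ = rω(d cosθ + r)/(d² + r² + 2dr cosθ).
d² + r² + 2dr cosθ = |CA|² = 0.10083 m²;  d cosθ + r = +0.25748 m.
|ω_lever| = |0.0919·21.88·+0.25748| / 0.10083 = 5.1347 rad/s.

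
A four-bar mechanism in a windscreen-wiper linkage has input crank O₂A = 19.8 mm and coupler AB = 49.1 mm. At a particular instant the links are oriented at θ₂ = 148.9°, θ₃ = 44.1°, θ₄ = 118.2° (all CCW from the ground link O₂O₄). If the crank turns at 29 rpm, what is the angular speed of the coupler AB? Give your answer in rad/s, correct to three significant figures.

0.650

ω₂ = 3.037 rad/s (from 29 rpm).
Differentiating the loop-closure r₂e^{iθ₂}+r₃e^{iθ₃}=r₁+r₄e^{iθ₄} gives r₂ω₂e^{iθ₂}+r₃ω₃e^{iθ₃}=r₄ω₄e^{iθ₄}.
Eliminating the other unknown: ω₃ = r₂ω₂ sin(θ₄−θ₂) / [r₃ sin(θ₃−θ₄)].
Numerator sine = -0.51054; denominator sine = -0.96174.
Result = 0.0198·3.037·(-0.51054) / (0.0491·(-0.96174)) = +0.65011 rad/s; magnitude 0.65011 rad/s.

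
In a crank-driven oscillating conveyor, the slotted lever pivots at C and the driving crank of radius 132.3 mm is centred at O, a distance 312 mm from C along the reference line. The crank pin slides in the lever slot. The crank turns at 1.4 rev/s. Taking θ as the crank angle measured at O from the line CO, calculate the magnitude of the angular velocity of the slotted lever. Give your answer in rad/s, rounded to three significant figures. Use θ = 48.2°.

ω = 8.796 rad/s (from 1.4 rev/s).
Crank pin A relative to C: A = (d + r cosθ, r sinθ); lever angle φ = atan2(r sinθ, d + r cosθ).
Differentiating tanφ: φ̇ = rω(d cosθ + r)/(d² + r² + 2dr cosθ).
d² + r² + 2dr cosθ = |CA|² = 0.169873 m²;  d cosθ + r = +0.34026 m.
|ω_lever| = |0.1323·8.796·+0.34026| / 0.169873 = 2.3311 rad/s.

2.33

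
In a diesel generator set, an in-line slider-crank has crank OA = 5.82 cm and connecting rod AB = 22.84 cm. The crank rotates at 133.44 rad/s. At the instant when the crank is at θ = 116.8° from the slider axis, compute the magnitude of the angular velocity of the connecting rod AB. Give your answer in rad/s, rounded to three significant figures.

ω = 133.4 rad/s
The rod makes angle φ with the slider axis where L sinφ = r sinθ; differentiating, L cosφ·φ̇ = r ω cosθ.
L cosφ = √(L² − r² sin²θ) = 0.22241 m.
|ω_rod| = r ω |cosθ| / √(L² − r² sin²θ) = 0.0582·133.4·0.45088/0.22241 = 15.744 rad/s.

15.7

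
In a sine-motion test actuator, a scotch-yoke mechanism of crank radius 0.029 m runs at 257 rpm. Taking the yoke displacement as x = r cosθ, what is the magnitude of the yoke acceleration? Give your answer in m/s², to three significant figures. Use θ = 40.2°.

16.0

ω = 26.91 rad/s (from 257 rpm).
x = r cosθ ⇒ ẍ = −rω² cosθ (ω constant).
|a| = rω²|cosθ| = 0.029·(26.91)²·|cos 40.2°| = 16.043 m/s².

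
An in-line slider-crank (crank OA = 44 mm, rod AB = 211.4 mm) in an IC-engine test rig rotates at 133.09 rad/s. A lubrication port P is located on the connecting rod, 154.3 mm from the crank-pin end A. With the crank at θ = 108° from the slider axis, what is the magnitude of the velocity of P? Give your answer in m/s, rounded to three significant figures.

5.33

ω = 133.1 rad/s.  Crank-pin speed |V_A| = rω = 5.856 m/s, perpendicular to OA.
Rod angle: sinφ = −(r/L) sinθ ⇒ φ = -11.417°; ω_rod = −rω cosθ/√(L²−r²sin²θ) = +8.7328 rad/s.
V_P = V_A + ω_rod × AP, with AP = 0.1543 m along the rod.
Components: V_Px = −rω sinθ − a·ω_rod·sinφ = -5.3026 m/s;  V_Py = rω cosθ + a·ω_rod·cosφ = -0.48878 m/s.
|V_P| = √(V_Px² + V_Py²) = 5.3251 m/s.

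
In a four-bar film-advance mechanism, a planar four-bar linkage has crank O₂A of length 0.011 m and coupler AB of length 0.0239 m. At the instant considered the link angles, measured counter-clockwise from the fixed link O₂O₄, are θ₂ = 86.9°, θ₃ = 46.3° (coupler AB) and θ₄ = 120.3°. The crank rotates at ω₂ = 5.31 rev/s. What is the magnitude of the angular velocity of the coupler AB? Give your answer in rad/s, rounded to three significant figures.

8.79

ω₂ = 33.36 rad/s (from 5.31 rev/s).
Differentiating the loop-closure r₂e^{iθ₂}+r₃e^{iθ₃}=r₁+r₄e^{iθ₄} gives r₂ω₂e^{iθ₂}+r₃ω₃e^{iθ₃}=r₄ω₄e^{iθ₄}.
Eliminating the other unknown: ω₃ = r₂ω₂ sin(θ₄−θ₂) / [r₃ sin(θ₃−θ₄)].
Numerator sine = +0.55048; denominator sine = -0.96126.
Result = 0.011·33.36·(+0.55048) / (0.0239·(-0.96126)) = -8.7937 rad/s; magnitude 8.7937 rad/s.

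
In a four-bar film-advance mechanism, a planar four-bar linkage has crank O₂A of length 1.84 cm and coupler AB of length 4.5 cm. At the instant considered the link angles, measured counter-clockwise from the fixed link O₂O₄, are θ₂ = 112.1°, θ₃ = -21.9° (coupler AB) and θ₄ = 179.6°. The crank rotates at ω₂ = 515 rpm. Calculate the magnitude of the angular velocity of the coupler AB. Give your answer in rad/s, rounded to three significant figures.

ω₂ = 53.93 rad/s (from 515 rpm).
Differentiating the loop-closure r₂e^{iθ₂}+r₃e^{iθ₃}=r₁+r₄e^{iθ₄} gives r₂ω₂e^{iθ₂}+r₃ω₃e^{iθ₃}=r₄ω₄e^{iθ₄}.
Eliminating the other unknown: ω₃ = r₂ω₂ sin(θ₄−θ₂) / [r₃ sin(θ₃−θ₄)].
Numerator sine = +0.92388; denominator sine = +0.36650.
Result = 0.0184·53.93·(+0.92388) / (0.045·(+0.36650)) = +55.588 rad/s; magnitude 55.588 rad/s.

55.6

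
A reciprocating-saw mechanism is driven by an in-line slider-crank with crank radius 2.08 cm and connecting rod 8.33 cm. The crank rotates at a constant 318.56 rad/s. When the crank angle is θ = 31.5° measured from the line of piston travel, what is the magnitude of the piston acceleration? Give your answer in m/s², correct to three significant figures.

ω = 318.6 rad/s
x(θ) = r cosθ + √(L² − r² sin²θ); with ω constant, a = ω²·d²x/dθ².
d²x/dθ² = −r cosθ − r²(cos2θ)/√u − r⁴ sin²2θ/(4u^{3/2}),  u = L² − r² sin²θ = 0.00682078 m².
Substituting r = 0.0208 m, L = 0.0833 m, θ = 31.5°: d²x/dθ² = -0.020179 m.
a = ω²·d²x/dθ² = (318.6)²·(-0.020179) = -2047.8 m/s²;  |a| = 2047.8 m/s².

2050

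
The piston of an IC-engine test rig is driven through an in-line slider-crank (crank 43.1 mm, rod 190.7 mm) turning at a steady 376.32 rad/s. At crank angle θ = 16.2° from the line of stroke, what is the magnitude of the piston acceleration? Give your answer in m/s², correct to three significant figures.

7030

ω = 376.3 rad/s
x(θ) = r cosθ + √(L² − r² sin²θ); with ω constant, a = ω²·d²x/dθ².
d²x/dθ² = −r cosθ − r²(cos2θ)/√u − r⁴ sin²2θ/(4u^{3/2}),  u = L² − r² sin²θ = 0.0362219 m².
Substituting r = 0.0431 m, L = 0.1907 m, θ = 16.2°: d²x/dθ² = -0.049666 m.
a = ω²·d²x/dθ² = (376.3)²·(-0.049666) = -7033.5 m/s²;  |a| = 7033.5 m/s².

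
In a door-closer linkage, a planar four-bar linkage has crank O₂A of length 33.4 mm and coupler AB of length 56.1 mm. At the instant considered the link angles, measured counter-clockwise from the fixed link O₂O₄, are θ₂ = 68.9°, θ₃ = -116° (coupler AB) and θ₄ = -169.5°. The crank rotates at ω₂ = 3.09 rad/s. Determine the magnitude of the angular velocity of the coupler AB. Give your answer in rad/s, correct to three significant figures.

ω₂ = 3.09 rad/s
Differentiating the loop-closure r₂e^{iθ₂}+r₃e^{iθ₃}=r₁+r₄e^{iθ₄} gives r₂ω₂e^{iθ₂}+r₃ω₃e^{iθ₃}=r₄ω₄e^{iθ₄}.
Eliminating the other unknown: ω₃ = r₂ω₂ sin(θ₄−θ₂) / [r₃ sin(θ₃−θ₄)].
Numerator sine = +0.85173; denominator sine = +0.80386.
Result = 0.0334·3.09·(+0.85173) / (0.0561·(+0.80386)) = +1.9492 rad/s; magnitude 1.9492 rad/s.

1.95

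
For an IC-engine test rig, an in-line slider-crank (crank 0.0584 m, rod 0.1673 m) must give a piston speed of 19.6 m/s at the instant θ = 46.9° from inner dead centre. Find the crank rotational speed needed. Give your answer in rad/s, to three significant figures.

For an in-line slider-crank, |v_piston| = rω|sinθ|·[1 + r cosθ/√(L² − r² sin²θ)].
With r = 0.0584 m, L = 0.1673 m, θ = 46.9°: the bracketed kinematic factor |dx/dθ| = 0.053159 m.
ω = v/|dx/dθ| = 19.6/0.053159 = 368.7 rad/s.

369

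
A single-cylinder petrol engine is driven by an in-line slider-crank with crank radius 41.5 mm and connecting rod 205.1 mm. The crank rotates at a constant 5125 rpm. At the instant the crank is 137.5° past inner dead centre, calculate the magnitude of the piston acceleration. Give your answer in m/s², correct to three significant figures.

8570

ω = 2π·5125/60 = 536.7 rad/s
x(θ) = r cosθ + √(L² − r² sin²θ); with ω constant, a = ω²·d²x/dθ².
d²x/dθ² = −r cosθ − r²(cos2θ)/√u − r⁴ sin²2θ/(4u^{3/2}),  u = L² − r² sin²θ = 0.0412799 m².
Substituting r = 0.0415 m, L = 0.2051 m, θ = 137.5°: d²x/dθ² = +0.02977 m.
a = ω²·d²x/dθ² = (536.7)²·(+0.02977) = +8574.9 m/s²;  |a| = 8574.9 m/s².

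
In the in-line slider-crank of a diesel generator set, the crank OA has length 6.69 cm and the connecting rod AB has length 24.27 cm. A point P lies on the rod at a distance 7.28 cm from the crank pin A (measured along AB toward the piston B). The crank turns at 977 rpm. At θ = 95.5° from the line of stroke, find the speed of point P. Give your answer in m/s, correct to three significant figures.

ω = 102.3 rad/s.  Crank-pin speed |V_A| = rω = 6.8446 m/s, perpendicular to OA.
Rod angle: sinφ = −(r/L) sinθ ⇒ φ = -15.925°; ω_rod = −rω cosθ/√(L²−r²sin²θ) = +2.8109 rad/s.
V_P = V_A + ω_rod × AP, with AP = 0.0728 m along the rod.
Components: V_Px = −rω sinθ − a·ω_rod·sinφ = -6.757 m/s;  V_Py = rω cosθ + a·ω_rod·cosφ = -0.45925 m/s.
|V_P| = √(V_Px² + V_Py²) = 6.7725 m/s.

6.77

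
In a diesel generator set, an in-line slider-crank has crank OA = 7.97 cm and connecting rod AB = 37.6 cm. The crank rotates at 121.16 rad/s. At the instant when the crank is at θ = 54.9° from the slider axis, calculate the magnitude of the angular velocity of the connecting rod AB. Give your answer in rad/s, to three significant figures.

15.0

ω = 121.2 rad/s
The rod makes angle φ with the slider axis where L sinφ = r sinθ; differentiating, L cosφ·φ̇ = r ω cosθ.
L cosφ = √(L² − r² sin²θ) = 0.3703 m.
|ω_rod| = r ω |cosθ| / √(L² − r² sin²θ) = 0.0797·121.2·0.57501/0.3703 = 14.995 rad/s.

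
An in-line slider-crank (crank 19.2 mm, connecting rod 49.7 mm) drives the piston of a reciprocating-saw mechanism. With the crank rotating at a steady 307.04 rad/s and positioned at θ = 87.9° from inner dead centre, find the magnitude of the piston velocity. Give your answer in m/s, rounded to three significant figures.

ω = 307 rad/s
For an in-line slider-crank, x = r cosθ + √(L² − r² sin²θ), so v = −rω sinθ·[1 + r cosθ/√(L² − r² sin²θ)].
With r = 0.0192 m, L = 0.0497 m, θ = 87.9°: √(L² − r² sin²θ) = 0.045847 m.
v = −0.0192·307·0.99933·[1 + 0.0192·0.03664/0.045847] = -5.9816 m/s.
|v| = 5.9816 m/s.

5.98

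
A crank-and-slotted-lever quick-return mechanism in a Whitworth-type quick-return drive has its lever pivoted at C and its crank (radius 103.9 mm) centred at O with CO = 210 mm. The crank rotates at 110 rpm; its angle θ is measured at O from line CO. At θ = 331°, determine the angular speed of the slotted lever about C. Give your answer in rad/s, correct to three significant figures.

ω = 11.52 rad/s (from 110 rpm).
Crank pin A relative to C: A = (d + r cosθ, r sinθ); lever angle φ = atan2(r sinθ, d + r cosθ).
Differentiating tanφ: φ̇ = rω(d cosθ + r)/(d² + r² + 2dr cosθ).
d² + r² + 2dr cosθ = |CA|² = 0.0930619 m²;  d cosθ + r = +0.28757 m.
|ω_lever| = |0.1039·11.52·+0.28757| / 0.0930619 = 3.6984 rad/s.

3.70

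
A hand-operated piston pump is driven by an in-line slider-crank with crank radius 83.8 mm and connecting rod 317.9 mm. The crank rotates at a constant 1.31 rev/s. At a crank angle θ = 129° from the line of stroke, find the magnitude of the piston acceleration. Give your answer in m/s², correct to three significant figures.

ω = 2π·1.31 = 8.231 rad/s
x(θ) = r cosθ + √(L² − r² sin²θ); with ω constant, a = ω²·d²x/dθ².
d²x/dθ² = −r cosθ − r²(cos2θ)/√u − r⁴ sin²2θ/(4u^{3/2}),  u = L² − r² sin²θ = 0.0968192 m².
Substituting r = 0.0838 m, L = 0.3179 m, θ = 129°: d²x/dθ² = +0.057038 m.
a = ω²·d²x/dθ² = (8.231)²·(+0.057038) = +3.8642 m/s²;  |a| = 3.8642 m/s².

3.86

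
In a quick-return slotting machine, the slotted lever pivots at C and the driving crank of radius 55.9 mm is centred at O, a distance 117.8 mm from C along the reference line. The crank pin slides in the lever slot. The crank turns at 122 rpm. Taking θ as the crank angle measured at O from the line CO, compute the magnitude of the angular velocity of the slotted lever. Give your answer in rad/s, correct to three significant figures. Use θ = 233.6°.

ω = 12.78 rad/s (from 122 rpm).
Crank pin A relative to C: A = (d + r cosθ, r sinθ); lever angle φ = atan2(r sinθ, d + r cosθ).
Differentiating tanφ: φ̇ = rω(d cosθ + r)/(d² + r² + 2dr cosθ).
d² + r² + 2dr cosθ = |CA|² = 0.0091863 m²;  d cosθ + r = -0.014005 m.
|ω_lever| = |0.0559·12.78·-0.014005| / 0.0091863 = 1.0888 rad/s.

1.09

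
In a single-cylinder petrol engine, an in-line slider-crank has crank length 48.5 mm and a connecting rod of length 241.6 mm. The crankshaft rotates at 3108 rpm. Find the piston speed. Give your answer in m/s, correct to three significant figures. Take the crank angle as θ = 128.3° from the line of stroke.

ω = 2π·3108/60 = 325.5 rad/s
For an in-line slider-crank, x = r cosθ + √(L² − r² sin²θ), so v = −rω sinθ·[1 + r cosθ/√(L² − r² sin²θ)].
With r = 0.0485 m, L = 0.2416 m, θ = 128.3°: √(L² − r² sin²θ) = 0.23858 m.
v = −0.0485·325.5·0.78478·[1 + 0.0485·-0.61978/0.23858] = -10.827 m/s.
|v| = 10.827 m/s.

10.8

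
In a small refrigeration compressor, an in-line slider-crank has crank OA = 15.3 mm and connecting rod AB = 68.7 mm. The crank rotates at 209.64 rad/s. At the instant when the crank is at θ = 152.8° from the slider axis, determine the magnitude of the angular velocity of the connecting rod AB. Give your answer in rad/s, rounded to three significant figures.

41.7

ω = 209.6 rad/s
The rod makes angle φ with the slider axis where L sinφ = r sinθ; differentiating, L cosφ·φ̇ = r ω cosθ.
L cosφ = √(L² − r² sin²θ) = 0.068343 m.
|ω_rod| = r ω |cosθ| / √(L² − r² sin²θ) = 0.0153·209.6·0.88942/0.068343 = 41.742 rad/s.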